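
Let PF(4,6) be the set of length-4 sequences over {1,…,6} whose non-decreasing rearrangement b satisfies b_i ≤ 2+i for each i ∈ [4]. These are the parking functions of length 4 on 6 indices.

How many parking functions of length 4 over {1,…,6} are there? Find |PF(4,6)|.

1029

Count = (6+1−4)·(6+1)^{4−1} = 3·343 = 1029 [KW]
Example (3,1,1,5) → sorted (1,1,3,5): b_i ≤ 2+i ∀i, a PF.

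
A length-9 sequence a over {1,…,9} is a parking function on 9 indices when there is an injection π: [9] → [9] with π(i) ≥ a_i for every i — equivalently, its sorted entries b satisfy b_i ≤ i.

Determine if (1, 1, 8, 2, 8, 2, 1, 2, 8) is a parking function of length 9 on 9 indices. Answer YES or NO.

NO

Sorted: b = (1, 1, 1, 2, 2, 2, 8, 8, 8).
  b_1=1 ≤ 1
  b_2=1 ≤ 2
  b_3=1 ≤ 3
  b_4=2 ≤ 4
  b_5=2 ≤ 5
  b_6=2 ≤ 6
  b_7=8 > 7
  fails at i=7 ⇒ NO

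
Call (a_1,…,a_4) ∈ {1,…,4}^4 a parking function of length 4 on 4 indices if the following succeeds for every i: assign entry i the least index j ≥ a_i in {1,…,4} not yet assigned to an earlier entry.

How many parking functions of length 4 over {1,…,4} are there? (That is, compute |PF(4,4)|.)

Count = 1·5^3 = 1×125 = 125
E.g. (3,1,3,2) → sorted (1,2,3,3): b_i ≤ i ∀i, a PF.

125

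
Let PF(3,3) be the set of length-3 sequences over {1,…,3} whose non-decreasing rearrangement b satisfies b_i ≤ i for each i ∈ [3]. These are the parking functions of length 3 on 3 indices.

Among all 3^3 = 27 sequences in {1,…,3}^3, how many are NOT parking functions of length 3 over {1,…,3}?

11

|PF| = (3+1−3)·(3+1)^{3−1} = 1·16 = 16 (Pollak)
E.g. (3,2,2) → sorted (2,2,3): b_1=2>1, not a PF.
Total 27; non-PF = 27−16 = 11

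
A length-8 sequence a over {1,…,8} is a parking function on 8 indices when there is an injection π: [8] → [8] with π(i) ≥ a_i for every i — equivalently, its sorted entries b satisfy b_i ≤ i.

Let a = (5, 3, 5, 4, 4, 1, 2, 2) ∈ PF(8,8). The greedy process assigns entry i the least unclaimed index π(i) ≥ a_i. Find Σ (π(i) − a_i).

Σπ = 36 ({1..8} each once); Σa = 5+3+5+4+4+1+2+2 = 26; disp = 36−26 = 10.

10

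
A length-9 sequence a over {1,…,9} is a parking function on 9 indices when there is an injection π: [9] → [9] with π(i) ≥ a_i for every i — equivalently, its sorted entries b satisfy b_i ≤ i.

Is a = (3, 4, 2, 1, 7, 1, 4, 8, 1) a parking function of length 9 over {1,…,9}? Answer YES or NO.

YES

Sorted: b = (1, 1, 1, 2, 3, 4, 4, 7, 8).
  b_1=1 ≤ 1
  b_2=1 ≤ 2
  b_3=1 ≤ 3
  b_4=2 ≤ 4
  b_5=3 ≤ 5
  b_6=4 ≤ 6
  b_7=4 ≤ 7
  b_8=7 ≤ 8
  b_9=8 ≤ 9
All bounds hold ⇒ YES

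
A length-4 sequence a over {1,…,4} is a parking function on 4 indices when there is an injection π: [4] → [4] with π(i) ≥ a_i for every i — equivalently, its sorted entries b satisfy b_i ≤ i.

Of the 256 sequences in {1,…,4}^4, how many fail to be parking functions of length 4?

|PF(4,4)| = 1·5^3 = 1 · 125 = 125
Example (1,4,2,4) → sorted (1,2,4,4): b_3=4>3, not a PF.
Total 256; non-PF = 256−125 = 131

131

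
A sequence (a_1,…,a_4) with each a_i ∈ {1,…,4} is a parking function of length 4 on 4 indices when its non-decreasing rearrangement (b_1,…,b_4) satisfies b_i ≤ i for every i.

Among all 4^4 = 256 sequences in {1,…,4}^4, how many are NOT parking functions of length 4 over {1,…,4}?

131

|PF(4,4)| = (4+1−4)·(4+1)^{4−1} = 1 · 125 = 125 [KW]
Check (4,4,4,2) → sorted (2,4,4,4): b_1=2>1, not a PF.
4^4 − 125 = 256 − 125 = 131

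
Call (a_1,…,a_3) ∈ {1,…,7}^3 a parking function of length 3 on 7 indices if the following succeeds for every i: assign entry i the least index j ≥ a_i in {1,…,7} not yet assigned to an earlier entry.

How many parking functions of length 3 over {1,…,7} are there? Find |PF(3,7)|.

320

Count = (8−3)·8^(3−1) = 5×64 = 320 (Pollak)
Check (5,5,3) → sorted (3,5,5): b_i ≤ 4+i ∀i, a PF.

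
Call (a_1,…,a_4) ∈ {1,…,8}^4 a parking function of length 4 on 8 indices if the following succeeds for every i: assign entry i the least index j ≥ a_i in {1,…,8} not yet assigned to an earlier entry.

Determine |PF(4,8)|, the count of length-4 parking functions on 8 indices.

|PF| = (9−4)·9^(4−1) = 5 · 729 = 3645
Example (2,6,4,7) → sorted (2,4,6,7): b_i ≤ 4+i ∀i, a PF.

3645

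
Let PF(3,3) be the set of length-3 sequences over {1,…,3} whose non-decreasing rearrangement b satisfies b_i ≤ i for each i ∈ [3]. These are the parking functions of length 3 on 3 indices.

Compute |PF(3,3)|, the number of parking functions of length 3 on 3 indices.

16

|PF| = 1·4^2 = 1·16 = 16 [KW]
One tuple (1,2,2) → sorted (1,2,2): b_i ≤ i ∀i, a PF.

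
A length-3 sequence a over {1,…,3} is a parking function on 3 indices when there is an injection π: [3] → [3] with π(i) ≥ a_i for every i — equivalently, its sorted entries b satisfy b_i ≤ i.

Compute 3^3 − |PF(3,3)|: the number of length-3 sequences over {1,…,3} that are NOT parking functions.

11

|PF| = (3+1−3)·(3+1)^{3−1} = 1·16 = 16 [KW]
Check (3,2,2) → sorted (2,2,3): b_1=2>1, not a PF.
Total 27; non-PF = 27−16 = 11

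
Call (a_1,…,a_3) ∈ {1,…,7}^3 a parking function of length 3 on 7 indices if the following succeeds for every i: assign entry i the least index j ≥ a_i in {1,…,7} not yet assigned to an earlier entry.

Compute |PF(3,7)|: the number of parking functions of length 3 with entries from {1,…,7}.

320

#PF = 5·8^2 = 5×64 = 320 [KW]
Check (6,4,7) → sorted (4,6,7): b_i ≤ 4+i ∀i, a PF.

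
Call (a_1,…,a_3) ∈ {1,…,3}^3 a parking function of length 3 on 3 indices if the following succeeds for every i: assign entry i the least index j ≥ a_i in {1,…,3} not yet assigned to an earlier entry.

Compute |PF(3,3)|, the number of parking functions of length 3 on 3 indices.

Count = 1·4^2 = 1 · 16 = 16 (Pollak)
Check (1,3,2) → sorted (1,2,3): b_i ≤ i ∀i, a PF.

16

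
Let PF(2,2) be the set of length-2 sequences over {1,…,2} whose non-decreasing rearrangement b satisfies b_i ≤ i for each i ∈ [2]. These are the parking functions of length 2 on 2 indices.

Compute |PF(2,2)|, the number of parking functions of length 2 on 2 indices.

|PF| = 1·3^1 = 1 · 3 = 3
Example (1,2) → sorted (1,2): b_i ≤ i ∀i, a PF.

3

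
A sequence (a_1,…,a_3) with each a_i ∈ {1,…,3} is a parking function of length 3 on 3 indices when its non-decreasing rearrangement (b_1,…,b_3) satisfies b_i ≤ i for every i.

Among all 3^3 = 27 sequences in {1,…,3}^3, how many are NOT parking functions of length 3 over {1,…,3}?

#PF = (4−3)·4^(3−1) = 1 · 16 = 16
Example (2,3,3) → sorted (2,3,3): b_1=2>1, not a PF.
3^3 − 16 = 27 − 16 = 11

11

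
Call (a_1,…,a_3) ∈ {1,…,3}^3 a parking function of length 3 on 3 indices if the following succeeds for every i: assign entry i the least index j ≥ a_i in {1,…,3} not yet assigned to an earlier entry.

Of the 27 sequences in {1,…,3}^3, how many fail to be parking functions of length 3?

11

|PF(3,3)| = 1·4^2 = 1·16 = 16 [KW]
One tuple (3,2,3) → sorted (2,3,3): b_1=2>1, not a PF.
Total 27; non-PF = 27−16 = 11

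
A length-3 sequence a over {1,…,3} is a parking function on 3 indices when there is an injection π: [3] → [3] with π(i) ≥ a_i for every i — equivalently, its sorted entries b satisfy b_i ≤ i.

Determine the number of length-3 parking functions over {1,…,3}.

16

Count = 1·4^2 = 1×16 = 16
Example (1,1,3) → sorted (1,1,3): b_i ≤ i ∀i, a PF.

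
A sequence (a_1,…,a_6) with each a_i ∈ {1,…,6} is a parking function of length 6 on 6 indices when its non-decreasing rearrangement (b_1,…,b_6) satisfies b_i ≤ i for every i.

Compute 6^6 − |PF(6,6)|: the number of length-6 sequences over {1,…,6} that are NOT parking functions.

29849

Count = (7−6)·7^(6−1) = 1×16807 = 16807 (Pollak)
E.g. (6,1,2,5,6,3) → sorted (1,2,3,5,6,6): b_4=5>4, not a PF.
Total 46656; non-PF = 46656−16807 = 29849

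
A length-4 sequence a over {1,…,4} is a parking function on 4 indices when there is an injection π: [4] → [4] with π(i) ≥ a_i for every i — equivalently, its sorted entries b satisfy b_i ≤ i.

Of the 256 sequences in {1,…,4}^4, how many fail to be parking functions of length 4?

131

#PF = 1·5^3 = 1 · 125 = 125
E.g. (2,4,3,4) → sorted (2,3,4,4): b_1=2>1, not a PF.
Total 256; non-PF = 256−125 = 131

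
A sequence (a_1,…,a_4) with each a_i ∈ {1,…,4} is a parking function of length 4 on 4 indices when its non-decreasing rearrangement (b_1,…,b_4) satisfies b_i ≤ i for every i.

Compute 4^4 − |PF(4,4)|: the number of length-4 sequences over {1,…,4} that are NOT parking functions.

|PF(4,4)| = (4−4+1)·(4+1)^(4−1) = 1 · 125 = 125 [KW]
Check (3,4,3,3) → sorted (3,3,3,4): b_1=3>1, not a PF.
Total 256; non-PF = 256−125 = 131

131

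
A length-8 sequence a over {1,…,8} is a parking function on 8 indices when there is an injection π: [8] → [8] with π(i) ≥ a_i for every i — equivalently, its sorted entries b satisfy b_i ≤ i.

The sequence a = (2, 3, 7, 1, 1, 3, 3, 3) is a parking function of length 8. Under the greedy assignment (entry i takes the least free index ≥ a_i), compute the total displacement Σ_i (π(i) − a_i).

Σπ(i) = 1+…+8 = 36; Σa = 2+3+7+1+1+3+3+3 = 23; disp = 36−23 = 13.

13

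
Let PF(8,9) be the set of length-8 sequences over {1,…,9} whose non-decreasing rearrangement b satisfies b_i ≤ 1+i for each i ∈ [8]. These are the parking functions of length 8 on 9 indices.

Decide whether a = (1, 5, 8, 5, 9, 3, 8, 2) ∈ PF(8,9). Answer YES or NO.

NO

Sorted: b = (1, 2, 3, 5, 5, 8, 8, 9).
  b_1=1 ≤ 2
  b_2=2 ≤ 3
  b_3=3 ≤ 4
  b_4=5 ≤ 5
  b_5=5 ≤ 6
  b_6=8 > 7
  fails at i=6 ⇒ NO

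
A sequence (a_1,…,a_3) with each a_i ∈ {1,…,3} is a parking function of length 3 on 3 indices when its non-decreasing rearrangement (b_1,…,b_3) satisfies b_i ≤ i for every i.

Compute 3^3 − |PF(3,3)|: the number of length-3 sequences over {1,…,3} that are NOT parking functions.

11

|PF(3,3)| = (3+1−3)·(3+1)^{3−1} = 1·16 = 16 [KW]
One tuple (3,3,1) → sorted (1,3,3): b_2=3>2, not a PF.
Total 27; non-PF = 27−16 = 11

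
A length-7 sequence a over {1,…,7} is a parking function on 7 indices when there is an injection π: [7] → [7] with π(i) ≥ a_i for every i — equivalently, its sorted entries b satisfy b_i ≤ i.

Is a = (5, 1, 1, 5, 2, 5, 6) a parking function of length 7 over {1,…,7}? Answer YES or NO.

Sorted: b = (1, 1, 2, 5, 5, 5, 6).
  b_1=1 ≤ 1
  b_2=1 ≤ 2
  b_3=2 ≤ 3
  b_4=5 > 4
  fails at i=4 ⇒ NO

NO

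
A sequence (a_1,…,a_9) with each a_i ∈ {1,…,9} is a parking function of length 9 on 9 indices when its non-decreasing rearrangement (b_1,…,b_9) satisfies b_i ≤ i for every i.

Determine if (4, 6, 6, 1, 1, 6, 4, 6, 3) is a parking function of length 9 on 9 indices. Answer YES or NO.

Sorted: b = (1, 1, 3, 4, 4, 6, 6, 6, 6).
  b_1=1 ≤ 1
  b_2=1 ≤ 2
  b_3=3 ≤ 3
  b_4=4 ≤ 4
  b_5=4 ≤ 5
  b_6=6 ≤ 6
  b_7=6 ≤ 7
  b_8=6 ≤ 8
  b_9=6 ≤ 9
All bounds hold ⇒ YES

YES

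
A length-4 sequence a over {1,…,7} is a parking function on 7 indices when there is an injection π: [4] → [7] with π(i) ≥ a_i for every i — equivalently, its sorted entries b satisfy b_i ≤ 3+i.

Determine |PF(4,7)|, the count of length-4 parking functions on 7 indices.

2048

Count = (8−4)·8^(4−1) = 4 · 512 = 2048 (Pollak)
Example (2,1,5,5) → sorted (1,2,5,5): b_i ≤ 3+i ∀i, a PF.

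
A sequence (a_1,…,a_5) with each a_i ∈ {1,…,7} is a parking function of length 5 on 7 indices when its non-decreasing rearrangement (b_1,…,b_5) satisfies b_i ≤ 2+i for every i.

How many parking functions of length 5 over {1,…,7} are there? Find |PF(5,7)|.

12288

|PF| = (8−5)·8^(5−1) = 3×4096 = 12288 (Konheim–Weiss)
One tuple (2,3,4,6,4) → sorted (2,3,4,4,6): b_i ≤ 2+i ∀i, a PF.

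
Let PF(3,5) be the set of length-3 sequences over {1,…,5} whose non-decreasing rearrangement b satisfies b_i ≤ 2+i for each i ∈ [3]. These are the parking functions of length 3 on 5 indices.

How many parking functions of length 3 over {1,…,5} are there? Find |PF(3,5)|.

108

#PF = (5−3+1)·(5+1)^(3−1) = 3 · 36 = 108 (Pollak)
Check (2,1,1) → sorted (1,1,2): b_i ≤ 2+i ∀i, a PF.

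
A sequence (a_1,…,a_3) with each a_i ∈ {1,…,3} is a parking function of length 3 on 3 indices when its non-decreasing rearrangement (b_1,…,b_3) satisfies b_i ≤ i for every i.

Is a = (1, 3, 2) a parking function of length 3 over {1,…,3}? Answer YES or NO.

Sorted: b = (1, 2, 3).
  b_1=1 ≤ 1
  b_2=2 ≤ 2
  b_3=3 ≤ 3
All bounds hold ⇒ YES

YES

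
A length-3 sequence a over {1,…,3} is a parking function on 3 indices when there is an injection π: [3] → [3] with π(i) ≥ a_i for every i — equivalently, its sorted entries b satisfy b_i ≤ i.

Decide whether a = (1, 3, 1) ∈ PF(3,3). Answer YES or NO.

YES

Order a: b = (1, 1, 3).
  b_1=1 ≤ 1
  b_2=1 ≤ 2
  b_3=3 ≤ 3
All bounds hold ⇒ YES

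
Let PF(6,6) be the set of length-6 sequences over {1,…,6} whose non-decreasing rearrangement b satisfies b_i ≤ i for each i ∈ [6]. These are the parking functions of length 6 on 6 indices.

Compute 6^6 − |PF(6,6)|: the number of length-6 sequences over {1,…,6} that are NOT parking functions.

29849

Count = (7−6)·7^(6−1) = 1·16807 = 16807 (Konheim–Weiss)
Check (1,6,1,6,5,6) → sorted (1,1,5,6,6,6): b_3=5>3, not a PF.
6^6 − 16807 = 46656 − 16807 = 29849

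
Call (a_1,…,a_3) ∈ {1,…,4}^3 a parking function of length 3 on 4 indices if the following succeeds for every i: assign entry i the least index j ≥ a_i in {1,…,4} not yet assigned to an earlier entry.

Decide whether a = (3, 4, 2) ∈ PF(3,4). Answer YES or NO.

YES

Sorted: b = (2, 3, 4).
  b_1=2 ≤ 2
  b_2=3 ≤ 3
  b_3=4 ≤ 4
All bounds hold ⇒ YES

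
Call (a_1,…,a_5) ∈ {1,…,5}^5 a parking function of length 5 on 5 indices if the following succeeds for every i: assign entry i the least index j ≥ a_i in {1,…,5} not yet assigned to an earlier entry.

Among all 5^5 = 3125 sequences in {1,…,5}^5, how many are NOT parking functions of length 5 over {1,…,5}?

1829

|PF(5,5)| = (5+1−5)·(5+1)^{5−1} = 1×1296 = 1296 (Konheim–Weiss)
Check (3,1,3,4,3) → sorted (1,3,3,3,4): b_2=3>2, not a PF.
So 3125 − 1296 = 1829 fail.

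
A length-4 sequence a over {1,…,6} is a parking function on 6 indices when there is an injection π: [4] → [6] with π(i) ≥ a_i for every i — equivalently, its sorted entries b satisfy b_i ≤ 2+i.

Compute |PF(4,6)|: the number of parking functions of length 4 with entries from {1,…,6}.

1029

|PF| = (7−4)·7^(4−1) = 3 · 343 = 1029
E.g. (5,3,1,6) → sorted (1,3,5,6): b_i ≤ 2+i ∀i, a PF.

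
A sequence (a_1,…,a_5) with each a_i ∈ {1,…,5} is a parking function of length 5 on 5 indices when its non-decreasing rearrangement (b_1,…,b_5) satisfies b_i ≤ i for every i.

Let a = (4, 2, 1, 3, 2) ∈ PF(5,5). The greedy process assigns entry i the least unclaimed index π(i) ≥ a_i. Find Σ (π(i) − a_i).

Σπ(i) = 1+…+5 = 15; Σa = 4+2+1+3+2 = 12; disp = 15−12 = 3.

3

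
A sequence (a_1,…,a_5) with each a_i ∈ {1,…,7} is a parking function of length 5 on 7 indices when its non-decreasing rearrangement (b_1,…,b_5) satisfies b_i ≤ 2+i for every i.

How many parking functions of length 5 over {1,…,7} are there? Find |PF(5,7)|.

12288

|PF| = (7−5+1)·(7+1)^(5−1) = 3·4096 = 12288 (Pollak)
Example (5,7,3,2,4) → sorted (2,3,4,5,7): b_i ≤ 2+i ∀i, a PF.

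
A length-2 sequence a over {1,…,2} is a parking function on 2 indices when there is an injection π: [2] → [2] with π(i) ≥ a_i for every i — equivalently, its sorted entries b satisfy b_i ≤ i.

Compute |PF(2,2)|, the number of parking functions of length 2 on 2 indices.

|PF| = 1·3^1 = 1 · 3 = 3 [KW]
Example (2,1) → sorted (1,2): b_i ≤ i ∀i, a PF.

3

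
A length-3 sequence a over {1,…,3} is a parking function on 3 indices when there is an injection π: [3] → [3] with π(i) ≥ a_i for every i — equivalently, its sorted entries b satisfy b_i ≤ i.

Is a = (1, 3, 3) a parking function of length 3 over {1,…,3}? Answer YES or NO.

NO

Order a: b = (1, 3, 3).
  b_1=1 ≤ 1
  b_2=3 > 2
  fails at i=2 ⇒ NO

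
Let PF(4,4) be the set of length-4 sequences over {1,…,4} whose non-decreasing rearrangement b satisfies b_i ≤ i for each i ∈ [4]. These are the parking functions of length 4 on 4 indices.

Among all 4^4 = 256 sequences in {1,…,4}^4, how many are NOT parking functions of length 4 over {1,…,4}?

131

|PF(4,4)| = 1·5^3 = 1·125 = 125 (Konheim–Weiss)
Check (3,2,3,2) → sorted (2,2,3,3): b_1=2>1, not a PF.
So 256 − 125 = 131 fail.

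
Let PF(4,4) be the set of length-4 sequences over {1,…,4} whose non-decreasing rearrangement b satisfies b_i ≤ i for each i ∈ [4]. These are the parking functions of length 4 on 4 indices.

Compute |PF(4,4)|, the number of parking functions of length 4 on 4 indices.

Count = (4+1−4)·(4+1)^{4−1} = 1×125 = 125
One tuple (2,1,3,4) → sorted (1,2,3,4): b_i ≤ i ∀i, a PF.

125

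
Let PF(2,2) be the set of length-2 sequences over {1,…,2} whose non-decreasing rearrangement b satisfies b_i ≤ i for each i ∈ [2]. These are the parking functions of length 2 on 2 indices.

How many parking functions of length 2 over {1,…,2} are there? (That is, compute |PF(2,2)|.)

|PF| = (2+1−2)·(2+1)^{2−1} = 1·3 = 3
E.g. (2,1) → sorted (1,2): b_i ≤ i ∀i, a PF.

3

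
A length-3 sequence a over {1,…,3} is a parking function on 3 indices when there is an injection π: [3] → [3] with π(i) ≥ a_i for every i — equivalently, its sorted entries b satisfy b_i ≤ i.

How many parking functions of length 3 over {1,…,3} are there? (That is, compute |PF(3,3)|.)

16

|PF(3,3)| = 1·4^2 = 1 · 16 = 16 [KW]
One tuple (2,1,3) → sorted (1,2,3): b_i ≤ i ∀i, a PF.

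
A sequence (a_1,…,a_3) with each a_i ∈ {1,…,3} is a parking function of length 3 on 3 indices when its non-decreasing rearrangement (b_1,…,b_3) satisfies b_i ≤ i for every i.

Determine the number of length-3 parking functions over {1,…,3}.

|PF(3,3)| = (3−3+1)·(3+1)^(3−1) = 1×16 = 16
Example (2,3,1) → sorted (1,2,3): b_i ≤ i ∀i, a PF.

16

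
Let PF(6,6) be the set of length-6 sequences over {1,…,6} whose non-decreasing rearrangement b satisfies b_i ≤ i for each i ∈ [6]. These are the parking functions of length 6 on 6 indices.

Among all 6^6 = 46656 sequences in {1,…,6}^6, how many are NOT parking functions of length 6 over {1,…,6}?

29849

Count = (7−6)·7^(6−1) = 1·16807 = 16807 (Pollak)
Example (5,3,5,3,6,2) → sorted (2,3,3,5,5,6): b_1=2>1, not a PF.
Total 46656; non-PF = 46656−16807 = 29849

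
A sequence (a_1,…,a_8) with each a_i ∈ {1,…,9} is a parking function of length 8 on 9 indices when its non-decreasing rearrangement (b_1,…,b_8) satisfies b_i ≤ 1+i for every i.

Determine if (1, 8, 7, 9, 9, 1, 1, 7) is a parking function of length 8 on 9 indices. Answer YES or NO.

Rearranged: b = (1, 1, 1, 7, 7, 8, 9, 9).
  b_1=1 ≤ 2
  b_2=1 ≤ 3
  b_3=1 ≤ 4
  b_4=7 > 5
  fails at i=4 ⇒ NO

NO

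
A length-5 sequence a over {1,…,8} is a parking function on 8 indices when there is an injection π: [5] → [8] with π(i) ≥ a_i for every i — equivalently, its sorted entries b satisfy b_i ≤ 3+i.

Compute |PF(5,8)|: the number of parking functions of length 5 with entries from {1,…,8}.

26244

|PF| = 4·9^4 = 4·6561 = 26244 [KW]
Example (4,8,7,5,5) → sorted (4,5,5,7,8): b_i ≤ 3+i ∀i, a PF.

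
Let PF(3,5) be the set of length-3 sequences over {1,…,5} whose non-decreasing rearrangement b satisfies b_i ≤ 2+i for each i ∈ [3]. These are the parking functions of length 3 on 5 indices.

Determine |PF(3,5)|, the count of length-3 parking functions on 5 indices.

Count = 3·6^2 = 3 · 36 = 108 [KW]
Check (4,1,5) → sorted (1,4,5): b_i ≤ 2+i ∀i, a PF.

108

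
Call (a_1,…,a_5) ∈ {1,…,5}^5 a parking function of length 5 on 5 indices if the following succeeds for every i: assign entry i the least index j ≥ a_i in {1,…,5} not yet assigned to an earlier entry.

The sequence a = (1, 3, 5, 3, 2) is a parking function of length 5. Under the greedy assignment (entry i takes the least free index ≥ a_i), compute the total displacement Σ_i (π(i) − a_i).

Σπ(i) = 1+…+5 = 15; Σa = 1+3+5+3+2 = 14; disp = 15−14 = 1.

1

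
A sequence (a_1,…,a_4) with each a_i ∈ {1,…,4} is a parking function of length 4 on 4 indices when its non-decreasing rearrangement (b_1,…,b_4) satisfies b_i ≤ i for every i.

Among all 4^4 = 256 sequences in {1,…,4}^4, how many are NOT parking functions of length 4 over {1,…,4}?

|PF| = (4−4+1)·(4+1)^(4−1) = 1·125 = 125 [KW]
One tuple (4,2,3,4) → sorted (2,3,4,4): b_1=2>1, not a PF.
So 256 − 125 = 131 fail.

131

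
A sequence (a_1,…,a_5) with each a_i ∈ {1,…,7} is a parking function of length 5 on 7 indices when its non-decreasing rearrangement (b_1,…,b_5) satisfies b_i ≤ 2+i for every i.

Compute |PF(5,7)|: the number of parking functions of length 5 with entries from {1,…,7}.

12288

|PF| = (7+1−5)·(7+1)^{5−1} = 3·4096 = 12288 [KW]
E.g. (5,3,4,2,7) → sorted (2,3,4,5,7): b_i ≤ 2+i ∀i, a PF.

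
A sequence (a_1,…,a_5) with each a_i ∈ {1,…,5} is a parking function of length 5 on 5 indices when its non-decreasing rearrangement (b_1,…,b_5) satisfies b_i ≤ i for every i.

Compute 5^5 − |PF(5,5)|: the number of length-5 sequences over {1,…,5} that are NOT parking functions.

1829

|PF(5,5)| = (5−5+1)·(5+1)^(5−1) = 1·1296 = 1296 (Pollak)
Check (3,5,5,2,4) → sorted (2,3,4,5,5): b_1=2>1, not a PF.
5^5 − 1296 = 3125 − 1296 = 1829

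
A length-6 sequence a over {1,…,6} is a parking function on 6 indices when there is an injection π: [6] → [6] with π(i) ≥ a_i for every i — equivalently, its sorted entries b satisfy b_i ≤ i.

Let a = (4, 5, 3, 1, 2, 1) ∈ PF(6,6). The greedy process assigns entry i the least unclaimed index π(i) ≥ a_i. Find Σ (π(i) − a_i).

Σπ(i) = 1+…+6 = 21; Σa = 4+5+3+1+2+1 = 16; disp = 21−16 = 5.

5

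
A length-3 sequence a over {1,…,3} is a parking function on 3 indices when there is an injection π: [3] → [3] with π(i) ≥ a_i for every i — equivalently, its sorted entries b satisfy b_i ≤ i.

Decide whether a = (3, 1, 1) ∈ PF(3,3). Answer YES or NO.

YES

Sorted: b = (1, 1, 3).
  b_1=1 ≤ 1
  b_2=1 ≤ 2
  b_3=3 ≤ 3
All bounds hold ⇒ YES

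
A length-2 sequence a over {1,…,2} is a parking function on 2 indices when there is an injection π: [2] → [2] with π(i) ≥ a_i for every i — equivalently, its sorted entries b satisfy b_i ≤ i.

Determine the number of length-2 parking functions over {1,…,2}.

3

|PF| = (2+1−2)·(2+1)^{2−1} = 1·3 = 3 [KW]
Example (2,1) → sorted (1,2): b_i ≤ i ∀i, a PF.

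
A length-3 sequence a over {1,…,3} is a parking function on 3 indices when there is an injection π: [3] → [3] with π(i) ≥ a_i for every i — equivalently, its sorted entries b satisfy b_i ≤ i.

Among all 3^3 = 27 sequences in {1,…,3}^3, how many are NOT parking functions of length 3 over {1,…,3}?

|PF| = (3−3+1)·(3+1)^(3−1) = 1×16 = 16 (Konheim–Weiss)
Example (2,3,3) → sorted (2,3,3): b_1=2>1, not a PF.
Total 27; non-PF = 27−16 = 11

11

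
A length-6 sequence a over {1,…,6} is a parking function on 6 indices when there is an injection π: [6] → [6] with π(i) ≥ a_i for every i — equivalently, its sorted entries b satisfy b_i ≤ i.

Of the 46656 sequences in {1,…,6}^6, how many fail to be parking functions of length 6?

Count = 1·7^5 = 1·16807 = 16807 (Pollak)
One tuple (6,6,1,3,5,6) → sorted (1,3,5,6,6,6): b_2=3>2, not a PF.
Total 46656; non-PF = 46656−16807 = 29849

29849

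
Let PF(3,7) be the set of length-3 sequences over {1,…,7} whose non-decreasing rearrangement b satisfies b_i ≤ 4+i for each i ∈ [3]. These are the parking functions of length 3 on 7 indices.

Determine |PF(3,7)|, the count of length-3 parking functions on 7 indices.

320

Count = 5·8^2 = 5·64 = 320 (Pollak)
E.g. (1,3,6) → sorted (1,3,6): b_i ≤ 4+i ∀i, a PF.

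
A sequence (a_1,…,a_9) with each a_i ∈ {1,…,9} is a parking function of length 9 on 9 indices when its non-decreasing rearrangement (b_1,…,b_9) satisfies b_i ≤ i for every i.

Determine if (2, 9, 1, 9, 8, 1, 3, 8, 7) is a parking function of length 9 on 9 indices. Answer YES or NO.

Order a: b = (1, 1, 2, 3, 7, 8, 8, 9, 9).
  b_1=1 ≤ 1
  b_2=1 ≤ 2
  b_3=2 ≤ 3
  b_4=3 ≤ 4
  b_5=7 > 5
  fails at i=5 ⇒ NO

NO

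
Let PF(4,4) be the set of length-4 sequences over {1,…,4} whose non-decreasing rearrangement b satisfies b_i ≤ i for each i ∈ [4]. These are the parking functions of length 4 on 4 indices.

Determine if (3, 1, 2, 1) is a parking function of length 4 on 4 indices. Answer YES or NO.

Sorted: b = (1, 1, 2, 3).
  b_1=1 ≤ 1
  b_2=1 ≤ 2
  b_3=2 ≤ 3
  b_4=3 ≤ 4
All bounds hold ⇒ YES

YES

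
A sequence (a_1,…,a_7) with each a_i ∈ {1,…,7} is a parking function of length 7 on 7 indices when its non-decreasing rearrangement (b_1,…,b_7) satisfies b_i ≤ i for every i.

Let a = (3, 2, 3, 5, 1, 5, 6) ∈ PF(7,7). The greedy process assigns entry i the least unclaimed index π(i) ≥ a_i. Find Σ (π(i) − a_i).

3

Σπ = 7·8/2 = 28 (π permutes [7]); Σa = 3+2+3+5+1+5+6 = 25; disp = 28−25 = 3.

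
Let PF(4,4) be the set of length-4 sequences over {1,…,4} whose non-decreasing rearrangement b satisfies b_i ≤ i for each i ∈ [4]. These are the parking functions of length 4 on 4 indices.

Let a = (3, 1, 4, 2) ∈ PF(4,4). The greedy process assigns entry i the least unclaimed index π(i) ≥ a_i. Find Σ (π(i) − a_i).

0

Σπ = 4·5/2 = 10 (π permutes [4]); Σa = 3+1+4+2 = 10; disp = 10−10 = 0.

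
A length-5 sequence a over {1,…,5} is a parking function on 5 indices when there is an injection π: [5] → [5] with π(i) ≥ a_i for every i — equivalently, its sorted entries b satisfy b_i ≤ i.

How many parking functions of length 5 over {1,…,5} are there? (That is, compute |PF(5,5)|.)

|PF(5,5)| = (5+1−5)·(5+1)^{5−1} = 1·1296 = 1296
One tuple (1,3,1,4,1) → sorted (1,1,1,3,4): b_i ≤ i ∀i, a PF.

1296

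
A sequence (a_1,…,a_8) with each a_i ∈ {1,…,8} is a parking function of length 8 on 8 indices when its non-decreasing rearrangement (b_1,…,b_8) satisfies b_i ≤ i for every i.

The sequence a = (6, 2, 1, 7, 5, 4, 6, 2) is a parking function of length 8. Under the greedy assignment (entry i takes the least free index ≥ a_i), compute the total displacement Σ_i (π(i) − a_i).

Σπ = 8·9/2 = 36 (π permutes [8]); Σa = 6+2+1+7+5+4+6+2 = 33; disp = 36−33 = 3.

3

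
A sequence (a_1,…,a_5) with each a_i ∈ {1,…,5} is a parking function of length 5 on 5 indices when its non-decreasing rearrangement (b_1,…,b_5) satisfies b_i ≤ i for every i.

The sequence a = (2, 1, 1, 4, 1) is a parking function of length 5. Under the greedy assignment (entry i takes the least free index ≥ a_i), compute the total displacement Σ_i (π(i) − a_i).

6

Σπ = 5·6/2 = 15 (π permutes [5]); Σa = 2+1+1+4+1 = 9; disp = 15−9 = 6.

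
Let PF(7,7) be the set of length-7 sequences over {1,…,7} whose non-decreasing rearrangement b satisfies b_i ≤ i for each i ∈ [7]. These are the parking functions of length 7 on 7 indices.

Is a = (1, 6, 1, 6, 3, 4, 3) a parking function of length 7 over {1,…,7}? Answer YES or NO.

Order a: b = (1, 1, 3, 3, 4, 6, 6).
  b_1=1 ≤ 1
  b_2=1 ≤ 2
  b_3=3 ≤ 3
  b_4=3 ≤ 4
  b_5=4 ≤ 5
  b_6=6 ≤ 6
  b_7=6 ≤ 7
All bounds hold ⇒ YES

YES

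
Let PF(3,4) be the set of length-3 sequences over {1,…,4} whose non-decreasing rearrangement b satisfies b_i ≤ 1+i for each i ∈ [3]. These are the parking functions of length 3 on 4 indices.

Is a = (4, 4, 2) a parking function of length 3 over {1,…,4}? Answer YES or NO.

Rearranged: b = (2, 4, 4).
  b_1=2 ≤ 2
  b_2=4 > 3
  fails at i=2 ⇒ NO

NO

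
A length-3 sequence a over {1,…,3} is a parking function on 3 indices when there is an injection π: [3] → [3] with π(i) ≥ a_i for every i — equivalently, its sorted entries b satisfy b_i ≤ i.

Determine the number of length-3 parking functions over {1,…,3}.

#PF = 1·4^2 = 1·16 = 16 (Pollak)
Check (2,2,1) → sorted (1,2,2): b_i ≤ i ∀i, a PF.

16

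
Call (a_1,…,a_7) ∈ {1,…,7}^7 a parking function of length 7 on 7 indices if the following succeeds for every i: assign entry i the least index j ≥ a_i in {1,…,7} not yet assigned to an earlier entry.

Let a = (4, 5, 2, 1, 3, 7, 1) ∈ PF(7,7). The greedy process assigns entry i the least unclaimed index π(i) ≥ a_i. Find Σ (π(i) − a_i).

Σπ = 28 ({1..7} each once); Σa = 4+5+2+1+3+7+1 = 23; disp = 28−23 = 5.

5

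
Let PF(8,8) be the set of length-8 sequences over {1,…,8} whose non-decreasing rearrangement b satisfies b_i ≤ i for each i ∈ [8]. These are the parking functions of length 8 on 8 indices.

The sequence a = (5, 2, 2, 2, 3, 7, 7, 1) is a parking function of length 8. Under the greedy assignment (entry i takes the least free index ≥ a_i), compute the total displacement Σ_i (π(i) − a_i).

7

Σπ(i) = 1+…+8 = 36; Σa = 5+2+2+2+3+7+7+1 = 29; disp = 36−29 = 7.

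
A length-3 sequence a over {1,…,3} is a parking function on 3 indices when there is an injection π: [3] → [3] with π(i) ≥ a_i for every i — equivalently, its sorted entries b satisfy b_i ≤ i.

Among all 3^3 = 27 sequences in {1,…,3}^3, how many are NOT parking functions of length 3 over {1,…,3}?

Count = (4−3)·4^(3−1) = 1 · 16 = 16 (Pollak)
Example (2,3,3) → sorted (2,3,3): b_1=2>1, not a PF.
Total 27; non-PF = 27−16 = 11

11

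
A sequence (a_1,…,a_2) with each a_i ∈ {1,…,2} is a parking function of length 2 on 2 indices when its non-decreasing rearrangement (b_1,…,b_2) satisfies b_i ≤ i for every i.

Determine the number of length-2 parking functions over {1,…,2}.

3

#PF = (2+1−2)·(2+1)^{2−1} = 1 · 3 = 3
E.g. (1,2) → sorted (1,2): b_i ≤ i ∀i, a PF.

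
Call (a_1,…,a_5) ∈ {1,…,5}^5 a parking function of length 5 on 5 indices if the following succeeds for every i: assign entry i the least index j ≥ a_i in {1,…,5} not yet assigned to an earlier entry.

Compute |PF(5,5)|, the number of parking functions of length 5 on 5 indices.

1296

|PF| = (5−5+1)·(5+1)^(5−1) = 1·1296 = 1296 (Pollak)
E.g. (5,2,3,2,1) → sorted (1,2,2,3,5): b_i ≤ i ∀i, a PF.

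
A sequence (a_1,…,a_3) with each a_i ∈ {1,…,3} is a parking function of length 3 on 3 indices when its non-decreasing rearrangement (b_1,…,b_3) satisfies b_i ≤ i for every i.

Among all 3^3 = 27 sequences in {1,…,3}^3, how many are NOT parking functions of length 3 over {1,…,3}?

11

|PF(3,3)| = (3+1−3)·(3+1)^{3−1} = 1 · 16 = 16
One tuple (3,3,2) → sorted (2,3,3): b_1=2>1, not a PF.
So 27 − 16 = 11 fail.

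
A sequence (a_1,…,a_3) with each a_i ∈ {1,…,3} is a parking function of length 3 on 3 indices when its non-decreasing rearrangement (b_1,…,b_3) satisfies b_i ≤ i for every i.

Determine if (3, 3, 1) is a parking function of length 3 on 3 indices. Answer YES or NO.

Sorted: b = (1, 3, 3).
  b_1=1 ≤ 1
  b_2=3 > 2
  fails at i=2 ⇒ NO

NO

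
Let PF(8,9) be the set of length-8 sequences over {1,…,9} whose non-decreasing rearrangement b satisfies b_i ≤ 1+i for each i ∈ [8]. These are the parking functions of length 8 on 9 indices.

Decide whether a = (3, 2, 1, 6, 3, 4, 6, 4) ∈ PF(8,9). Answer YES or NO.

YES

Rearranged: b = (1, 2, 3, 3, 4, 4, 6, 6).
  b_1=1 ≤ 2
  b_2=2 ≤ 3
  b_3=3 ≤ 4
  b_4=3 ≤ 5
  b_5=4 ≤ 6
  b_6=4 ≤ 7
  b_7=6 ≤ 8
  b_8=6 ≤ 9
All bounds hold ⇒ YES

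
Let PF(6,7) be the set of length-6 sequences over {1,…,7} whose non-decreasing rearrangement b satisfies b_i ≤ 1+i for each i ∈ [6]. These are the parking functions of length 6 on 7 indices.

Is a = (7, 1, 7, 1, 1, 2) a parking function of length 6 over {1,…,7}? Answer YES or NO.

Sorted: b = (1, 1, 1, 2, 7, 7).
  b_1=1 ≤ 2
  b_2=1 ≤ 3
  b_3=1 ≤ 4
  b_4=2 ≤ 5
  b_5=7 > 6
  fails at i=5 ⇒ NO

NO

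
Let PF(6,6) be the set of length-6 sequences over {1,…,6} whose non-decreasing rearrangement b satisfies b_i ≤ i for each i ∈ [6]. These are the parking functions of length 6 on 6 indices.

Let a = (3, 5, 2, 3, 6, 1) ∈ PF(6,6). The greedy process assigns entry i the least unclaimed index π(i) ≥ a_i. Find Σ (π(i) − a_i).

Σπ = 21 ({1..6} each once); Σa = 3+5+2+3+6+1 = 20; disp = 21−20 = 1.

1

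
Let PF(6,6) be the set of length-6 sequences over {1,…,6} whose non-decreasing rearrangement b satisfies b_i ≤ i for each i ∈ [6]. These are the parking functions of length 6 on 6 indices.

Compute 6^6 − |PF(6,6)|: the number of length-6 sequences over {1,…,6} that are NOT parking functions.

|PF(6,6)| = (6+1−6)·(6+1)^{6−1} = 1 · 16807 = 16807
Example (1,5,4,5,6,4) → sorted (1,4,4,5,5,6): b_2=4>2, not a PF.
6^6 − 16807 = 46656 − 16807 = 29849

29849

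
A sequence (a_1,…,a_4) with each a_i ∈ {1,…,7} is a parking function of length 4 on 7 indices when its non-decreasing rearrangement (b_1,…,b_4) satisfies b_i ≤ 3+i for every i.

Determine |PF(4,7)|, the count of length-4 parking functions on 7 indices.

2048

Count = (7+1−4)·(7+1)^{4−1} = 4×512 = 2048 [KW]
Example (3,7,4,6) → sorted (3,4,6,7): b_i ≤ 3+i ∀i, a PF.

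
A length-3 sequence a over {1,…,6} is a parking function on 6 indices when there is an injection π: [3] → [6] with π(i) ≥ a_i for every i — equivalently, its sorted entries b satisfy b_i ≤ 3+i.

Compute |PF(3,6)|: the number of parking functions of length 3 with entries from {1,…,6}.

Count = (6−3+1)·(6+1)^(3−1) = 4 · 49 = 196 [KW]
Check (2,2,6) → sorted (2,2,6): b_i ≤ 3+i ∀i, a PF.

196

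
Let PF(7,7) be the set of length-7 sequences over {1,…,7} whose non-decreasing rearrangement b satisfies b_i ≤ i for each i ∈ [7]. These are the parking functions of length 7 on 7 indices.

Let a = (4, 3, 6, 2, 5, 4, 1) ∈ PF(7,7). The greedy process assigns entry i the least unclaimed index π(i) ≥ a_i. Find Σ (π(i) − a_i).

3

Σπ = 28 ({1..7} each once); Σa = 4+3+6+2+5+4+1 = 25; disp = 28−25 = 3.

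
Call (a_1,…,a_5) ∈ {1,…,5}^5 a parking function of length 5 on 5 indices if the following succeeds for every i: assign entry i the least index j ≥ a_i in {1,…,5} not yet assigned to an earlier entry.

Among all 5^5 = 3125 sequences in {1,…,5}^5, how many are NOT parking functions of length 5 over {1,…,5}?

1829

#PF = 1·6^4 = 1 · 1296 = 1296 (Pollak)
One tuple (5,5,1,4,5) → sorted (1,4,5,5,5): b_2=4>2, not a PF.
Total 3125; non-PF = 3125−1296 = 1829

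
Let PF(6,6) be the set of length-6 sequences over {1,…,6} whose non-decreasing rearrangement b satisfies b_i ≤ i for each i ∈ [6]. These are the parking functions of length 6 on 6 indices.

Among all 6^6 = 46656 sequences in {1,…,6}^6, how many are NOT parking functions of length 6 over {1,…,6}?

29849

#PF = (6+1−6)·(6+1)^{6−1} = 1 · 16807 = 16807 (Konheim–Weiss)
Example (4,6,1,6,4,4) → sorted (1,4,4,4,6,6): b_2=4>2, not a PF.
So 46656 − 16807 = 29849 fail.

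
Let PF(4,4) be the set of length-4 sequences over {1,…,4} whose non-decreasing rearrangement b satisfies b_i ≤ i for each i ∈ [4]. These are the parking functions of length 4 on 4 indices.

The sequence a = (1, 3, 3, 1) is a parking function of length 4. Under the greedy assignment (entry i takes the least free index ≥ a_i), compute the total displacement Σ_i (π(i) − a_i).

Σπ = 10 ({1..4} each once); Σa = 1+3+3+1 = 8; disp = 10−8 = 2.

2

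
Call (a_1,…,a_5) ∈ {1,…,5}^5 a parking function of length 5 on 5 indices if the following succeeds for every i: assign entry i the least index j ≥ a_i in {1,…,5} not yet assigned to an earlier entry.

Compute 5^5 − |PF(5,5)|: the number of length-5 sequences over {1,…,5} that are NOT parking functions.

1829

|PF(5,5)| = 1·6^4 = 1 · 1296 = 1296 (Konheim–Weiss)
E.g. (5,4,2,4,5) → sorted (2,4,4,5,5): b_1=2>1, not a PF.
Total 3125; non-PF = 3125−1296 = 1829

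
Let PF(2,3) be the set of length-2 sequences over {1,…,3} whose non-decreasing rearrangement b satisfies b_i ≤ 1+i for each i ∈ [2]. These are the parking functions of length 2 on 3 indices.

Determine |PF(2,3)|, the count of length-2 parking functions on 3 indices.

8

|PF(2,3)| = (3+1−2)·(3+1)^{2−1} = 2 · 4 = 8 [KW]
Example (1,3) → sorted (1,3): b_i ≤ 1+i ∀i, a PF.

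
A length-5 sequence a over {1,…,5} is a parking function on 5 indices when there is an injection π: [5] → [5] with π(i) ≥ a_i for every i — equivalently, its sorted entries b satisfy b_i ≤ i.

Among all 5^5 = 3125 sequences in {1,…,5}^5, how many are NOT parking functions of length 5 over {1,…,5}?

|PF| = (5+1−5)·(5+1)^{5−1} = 1×1296 = 1296 (Pollak)
Check (4,1,5,5,2) → sorted (1,2,4,5,5): b_3=4>3, not a PF.
Total 3125; non-PF = 3125−1296 = 1829

1829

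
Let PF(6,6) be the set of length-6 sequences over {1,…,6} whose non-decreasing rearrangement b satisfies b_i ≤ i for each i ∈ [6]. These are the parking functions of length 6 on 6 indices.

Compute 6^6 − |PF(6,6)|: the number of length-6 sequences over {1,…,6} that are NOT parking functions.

29849

Count = (6+1−6)·(6+1)^{6−1} = 1×16807 = 16807 (Pollak)
Example (5,3,4,6,4,3) → sorted (3,3,4,4,5,6): b_1=3>1, not a PF.
Total 46656; non-PF = 46656−16807 = 29849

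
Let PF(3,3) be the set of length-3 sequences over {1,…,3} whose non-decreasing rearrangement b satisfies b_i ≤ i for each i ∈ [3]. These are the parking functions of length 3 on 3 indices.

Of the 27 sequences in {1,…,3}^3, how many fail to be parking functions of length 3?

11

Count = (4−3)·4^(3−1) = 1·16 = 16 (Konheim–Weiss)
Example (3,3,3) → sorted (3,3,3): b_1=3>1, not a PF.
So 27 − 16 = 11 fail.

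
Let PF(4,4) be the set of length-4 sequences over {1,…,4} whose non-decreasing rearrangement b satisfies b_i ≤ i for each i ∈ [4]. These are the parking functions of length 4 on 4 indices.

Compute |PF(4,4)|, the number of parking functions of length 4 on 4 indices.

|PF| = (4+1−4)·(4+1)^{4−1} = 1 · 125 = 125
Check (1,1,3,4) → sorted (1,1,3,4): b_i ≤ i ∀i, a PF.

125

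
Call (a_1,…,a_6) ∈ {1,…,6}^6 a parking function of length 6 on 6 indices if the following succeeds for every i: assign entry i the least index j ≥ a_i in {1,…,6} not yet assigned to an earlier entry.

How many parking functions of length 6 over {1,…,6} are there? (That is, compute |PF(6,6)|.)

16807

#PF = 1·7^5 = 1×16807 = 16807
One tuple (2,6,5,1,2,1) → sorted (1,1,2,2,5,6): b_i ≤ i ∀i, a PF.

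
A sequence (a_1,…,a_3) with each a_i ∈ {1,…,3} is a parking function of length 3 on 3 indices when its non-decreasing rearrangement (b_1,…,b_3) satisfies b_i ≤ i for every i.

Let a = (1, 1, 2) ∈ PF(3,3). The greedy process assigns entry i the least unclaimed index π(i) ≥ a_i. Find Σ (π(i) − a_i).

Σπ = 6 ({1..3} each once); Σa = 1+1+2 = 4; disp = 6−4 = 2.

2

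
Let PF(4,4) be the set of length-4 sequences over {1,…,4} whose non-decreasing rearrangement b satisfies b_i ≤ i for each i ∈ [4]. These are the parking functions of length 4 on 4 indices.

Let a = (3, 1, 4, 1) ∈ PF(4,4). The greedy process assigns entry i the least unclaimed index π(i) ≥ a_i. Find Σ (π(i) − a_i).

1

Σπ(i) = 1+…+4 = 10; Σa = 3+1+4+1 = 9; disp = 10−9 = 1.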